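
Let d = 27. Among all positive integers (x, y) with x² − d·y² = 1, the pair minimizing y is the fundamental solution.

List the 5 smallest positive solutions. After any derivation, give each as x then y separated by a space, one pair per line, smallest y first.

26 5
1351 260
70226 13515
3650401 702520
189750626 36517525

d=27: √d = [5; 5,10] (ℓ=2, even), read p_1/q_1
i=0: a=5 ⇒ p=5, q=1
i=1: a=5 ⇒ p=26, q=5
fundamental: x₁=26, y₁=5  (since 676 − 27·25 = 1)
k=2:  x_2 = 26·26+27·5·5 = 1351,  y_2 = 26·5+5·26 = 260
k=3:  x_3 = 26·1351+27·5·260 = 70226,  y_3 = 26·260+5·1351 = 13515
k=4:  x_4 = 26·70226+27·5·13515 = 3650401,  y_4 = 26·13515+5·70226 = 702520
k=5:  x_5 = 26·3650401+27·5·702520 = 189750626,  y_5 = 26·702520+5·3650401 = 36517525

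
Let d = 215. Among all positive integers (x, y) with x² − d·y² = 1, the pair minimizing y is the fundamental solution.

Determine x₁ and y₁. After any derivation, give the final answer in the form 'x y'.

44 3

√215 → a₀=14, period (1,1,1,28); ℓ=4 even so k=3
k=0  a_k=14  p_k/q_k = 14/1
k=1  a_k=1  p_k/q_k = 15/1
k=2  a_k=1  p_k/q_k = 29/2
k=3  a_k=1  p_k/q_k = 44/3
(x₁, y₁) = (44, 3);  44² − 215·3² = 1 ✓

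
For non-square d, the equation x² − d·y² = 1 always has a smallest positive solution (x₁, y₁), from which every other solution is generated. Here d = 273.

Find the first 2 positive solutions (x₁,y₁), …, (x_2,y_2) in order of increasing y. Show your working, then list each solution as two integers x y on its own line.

√273 = [16; 1,1,10,1,1,32, …], period ℓ=6 (even) → k=5
a_0=16:  p_0=16·1+0=16,  q_0=16·0+1=1
a_1=1:  p_1=1·16+1=17,  q_1=1·1+0=1
a_2=1:  p_2=1·17+16=33,  q_2=1·1+1=2
a_3=10:  p_3=10·33+17=347,  q_3=10·2+1=21
a_4=1:  p_4=1·347+33=380,  q_4=1·21+2=23
a_5=1:  p_5=1·380+347=727,  q_5=1·23+21=44
fundamental: x₁=727, y₁=44  (since 528529 − 273·1936 = 1)
(727+44√273)^2 = 1057057 + 63976√273

727 44
1057057 63976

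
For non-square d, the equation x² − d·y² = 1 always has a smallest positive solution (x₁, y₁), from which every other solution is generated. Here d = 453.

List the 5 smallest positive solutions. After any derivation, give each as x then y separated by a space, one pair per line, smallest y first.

√453 = [21; 3,1,1,10,14,10,1,1,3,42, …], period ℓ=10 (even) → k=9
step 0: (21, 1)  from 21·(1,0) + (0,1)
step 1: (64, 3)  from 3·(21,1) + (1,0)
…
step 3: (149, 7)  from 1·(85,4) + (64,3)
…
step 6: (223565, 10504)  from 10·(22199,1043) + (1575,74)
step 7: (245764, 11547)  from 1·(223565,10504) + (22199,1043)
step 8: (469329, 22051)  from 1·(245764,11547) + (223565,10504)
step 9: (1653751, 77700)  from 3·(469329,22051) + (245764,11547)
fundamental: x₁=1653751, y₁=77700  (since 2734892370001 − 453·6037290000 = 1)
(1653751+77700√453)^2 = 5469784740001 + 256992905400√453
(1653751+77700√453)^3 = 18091323967121133751 + 850004548596233100√453
(1653751+77700√453)^4 = 59837090203895614338960001 + 2811391744490881177810800√453
(1653751+77700√453)^5 = 197911295523547060893371760093751 + 9298683817686228472822980388500√453

1653751 77700
5469784740001 256992905400
18091323967121133751 850004548596233100
59837090203895614338960001 2811391744490881177810800
197911295523547060893371760093751 9298683817686228472822980388500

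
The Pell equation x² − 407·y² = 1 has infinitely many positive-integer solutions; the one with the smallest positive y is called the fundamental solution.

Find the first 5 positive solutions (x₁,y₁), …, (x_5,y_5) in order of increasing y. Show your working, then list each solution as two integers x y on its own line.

√407 = [20; 5,1,2,1,5,40, …], period ℓ=6 (even) → k=5
a_0=20:  p_0=20·1+0=20,  q_0=20·0+1=1
…
a_2=1:  p_2=1·101+20=121,  q_2=1·5+1=6
a_3=2:  p_3=2·121+101=343,  q_3=2·6+5=17
a_4=1:  p_4=1·343+121=464,  q_4=1·17+6=23
a_5=5:  p_5=5·464+343=2663,  q_5=5·23+17=132
→ (2663, 132).  Check: 2663²=7091569, 407·132²=7091568, difference 1.
n=2: (2663,132)∘(2663,132) = (2663·2663+407·132·132, 2663·132+132·2663) = (14183137,703032)
n=3: (14183137,703032)∘(2663,132) = (2663·14183137+407·132·703032, 2663·703032+132·14183137) = (75539384999,3744348300)
n=4: (75539384999,3744348300)∘(2663,132) = (2663·75539384999+407·132·3744348300, 2663·3744348300+132·75539384999) = (402322750321537,19942398342768)
n=5: (402322750321537,19942398342768)∘(2663,132) = (2663·402322750321537+407·132·19942398342768, 2663·19942398342768+132·402322750321537) = (2142770892673121063,106213209829234068)

2663 132
14183137 703032
75539384999 3744348300
402322750321537 19942398342768
2142770892673121063 106213209829234068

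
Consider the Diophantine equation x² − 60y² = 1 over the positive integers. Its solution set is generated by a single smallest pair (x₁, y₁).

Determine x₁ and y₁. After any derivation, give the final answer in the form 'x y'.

d=60: √d = [7; 1,2,1,14] (ℓ=4, even), read p_3/q_3
step 0: (7, 1)  from 7·(1,0) + (0,1)
step 1: (8, 1)  from 1·(7,1) + (1,0)
step 2: (23, 3)  from 2·(8,1) + (7,1)
step 3: (31, 4)  from 1·(23,3) + (8,1)
→ (31, 4).  Check: 31²=961, 60·4²=960, difference 1.

31 4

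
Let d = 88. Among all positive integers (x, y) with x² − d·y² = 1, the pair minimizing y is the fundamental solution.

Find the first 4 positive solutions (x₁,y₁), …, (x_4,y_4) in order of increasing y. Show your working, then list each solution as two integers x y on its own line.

[9; 2,1,1,1,2,18] for √88; ℓ=6 ⇒ convergent index 5
i=0: a=9 ⇒ p=9, q=1
i=1: a=2 ⇒ p=19, q=2
i=2: a=1 ⇒ p=28, q=3
…
i=4: a=1 ⇒ p=75, q=8
i=5: a=2 ⇒ p=197, q=21
→ (197, 21).  Check: 197²=38809, 88·21²=38808, difference 1.
(x_2, y_2) = (197·197 + 88·21·21, 197·21 + 21·197) = (77617, 8274)
(x_3, y_3) = (197·77617 + 88·21·8274, 197·8274 + 21·77617) = (30580901, 3259935)
(x_4, y_4) = (197·30580901 + 88·21·3259935, 197·3259935 + 21·30580901) = (12048797377, 1284406116)

197 21
77617 8274
30580901 3259935
12048797377 1284406116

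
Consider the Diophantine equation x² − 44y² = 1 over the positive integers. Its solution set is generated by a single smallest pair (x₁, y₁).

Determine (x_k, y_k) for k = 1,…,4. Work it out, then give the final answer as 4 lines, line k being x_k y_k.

√44 = [6; 1,1,1,2,1,1,1,12, …], period ℓ=8 (even) → k=7
i=0: a=6 ⇒ p=6, q=1
…
i=2: a=1 ⇒ p=13, q=2
i=3: a=1 ⇒ p=20, q=3
i=4: a=2 ⇒ p=53, q=8
i=5: a=1 ⇒ p=73, q=11
i=6: a=1 ⇒ p=126, q=19
i=7: a=1 ⇒ p=199, q=30
(x₁, y₁) = (199, 30);  199² − 44·30² = 1 ✓
k=2:  x_2 = 199·199+44·30·30 = 79201,  y_2 = 199·30+30·199 = 11940
k=3:  x_3 = 199·79201+44·30·11940 = 31521799,  y_3 = 199·11940+30·79201 = 4752090
k=4:  x_4 = 199·31521799+44·30·4752090 = 12545596801,  y_4 = 199·4752090+30·31521799 = 1891319880

199 30
79201 11940
31521799 4752090
12545596801 1891319880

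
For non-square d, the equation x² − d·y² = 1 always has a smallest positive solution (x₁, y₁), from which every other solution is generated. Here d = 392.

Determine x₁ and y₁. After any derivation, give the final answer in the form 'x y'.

99 5

d=392: √d = [19; 1,3,1,38] (ℓ=4, even), read p_3/q_3
i=0: a=19 ⇒ p=19, q=1
i=1: a=1 ⇒ p=20, q=1
i=2: a=3 ⇒ p=79, q=4
i=3: a=1 ⇒ p=99, q=5
→ (99, 5).  Check: 99²=9801, 392·5²=9800, difference 1.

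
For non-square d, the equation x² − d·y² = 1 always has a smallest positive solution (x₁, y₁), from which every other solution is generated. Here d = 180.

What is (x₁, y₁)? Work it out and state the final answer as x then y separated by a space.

161 12

[13; 2,2,2,26] for √180; ℓ=4 ⇒ convergent index 3
i=0: a=13 ⇒ p=13, q=1
…
i=2: a=2 ⇒ p=67, q=5
i=3: a=2 ⇒ p=161, q=12
fundamental: x₁=161, y₁=12  (since 25921 − 180·144 = 1)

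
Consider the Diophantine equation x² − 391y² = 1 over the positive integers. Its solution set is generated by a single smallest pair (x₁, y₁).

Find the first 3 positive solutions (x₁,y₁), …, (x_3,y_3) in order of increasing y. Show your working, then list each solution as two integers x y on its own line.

7338680 371133
107712448284799 5447252648880
1580934379957370111960 79951288138564985667

√391 → a₀=19, period (1,3,2,2,1,…,3,1,38); ℓ=16 even so k=15
i=0: a=19 ⇒ p=19, q=1
i=1: a=1 ⇒ p=20, q=1
i=2: a=3 ⇒ p=79, q=4
…
i=4: a=2 ⇒ p=435, q=22
i=5: a=1 ⇒ p=613, q=31
i=6: a=1 ⇒ p=1048, q=53
i=7: a=2 ⇒ p=2709, q=137
i=8: a=19 ⇒ p=52519, q=2656
i=9: a=2 ⇒ p=107747, q=5449
i=10: a=1 ⇒ p=160266, q=8105
i=11: a=1 ⇒ p=268013, q=13554
…
i=13: a=2 ⇒ p=1660597, q=83980
i=14: a=3 ⇒ p=5678083, q=287153
i=15: a=1 ⇒ p=7338680, q=371133
(x₁, y₁) = (7338680, 371133);  7338680² − 391·371133² = 1 ✓
(x_2, y_2) = (7338680·7338680 + 391·371133·371133, 7338680·371133 + 371133·7338680) = (107712448284799, 5447252648880)
(x_3, y_3) = (7338680·107712448284799 + 391·371133·5447252648880, 7338680·5447252648880 + 371133·107712448284799) = (1580934379957370111960, 79951288138564985667)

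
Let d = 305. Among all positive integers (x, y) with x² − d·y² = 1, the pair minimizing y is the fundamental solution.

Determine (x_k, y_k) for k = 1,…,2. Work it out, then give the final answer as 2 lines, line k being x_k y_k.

√305 = [17; 2,6,2,34, …], period ℓ=4 (even) → k=3
a_0=17:  p_0=17·1+0=17,  q_0=17·0+1=1
…
a_2=6:  p_2=6·35+17=227,  q_2=6·2+1=13
a_3=2:  p_3=2·227+35=489,  q_3=2·13+2=28
fundamental: x₁=489, y₁=28  (since 239121 − 305·784 = 1)
n=2: (489,28)∘(489,28) = (489·489+305·28·28, 489·28+28·489) = (478241,27384)

489 28
478241 27384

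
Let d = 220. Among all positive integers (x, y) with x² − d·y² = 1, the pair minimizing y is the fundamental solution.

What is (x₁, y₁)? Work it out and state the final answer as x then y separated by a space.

[14; 1,4,1,28] for √220; ℓ=4 ⇒ convergent index 3
k=0  a_k=14  p_k/q_k = 14/1
…
k=2  a_k=4  p_k/q_k = 74/5
k=3  a_k=1  p_k/q_k = 89/6
→ (89, 6).  Check: 89²=7921, 220·6²=7920, difference 1.

89 6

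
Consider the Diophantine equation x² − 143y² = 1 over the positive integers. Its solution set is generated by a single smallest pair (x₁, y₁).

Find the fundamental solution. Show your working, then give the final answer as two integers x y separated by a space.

d=143: √d = [11; 1,22] (ℓ=2, even), read p_1/q_1
k=0  a_k=11  p_k/q_k = 11/1
k=1  a_k=1  p_k/q_k = 12/1
(x₁, y₁) = (12, 1);  12² − 143·1² = 1 ✓

12 1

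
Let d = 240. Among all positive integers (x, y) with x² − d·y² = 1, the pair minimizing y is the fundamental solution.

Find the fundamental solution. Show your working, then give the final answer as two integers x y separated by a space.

√240 = [15; 2,30, …], period ℓ=2 (even) → k=1
step 0: (15, 1)  from 15·(1,0) + (0,1)
step 1: (31, 2)  from 2·(15,1) + (1,0)
→ (31, 2).  Check: 31²=961, 240·2²=960, difference 1.

31 2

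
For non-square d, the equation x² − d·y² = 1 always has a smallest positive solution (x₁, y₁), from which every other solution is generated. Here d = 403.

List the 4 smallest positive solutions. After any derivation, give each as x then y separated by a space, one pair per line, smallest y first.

d=403: √d = [20; 13,2,1,3,1,3,1,2,13,40] (ℓ=10, even), read p_9/q_9
step 0: (20, 1)  from 20·(1,0) + (0,1)
step 1: (261, 13)  from 13·(20,1) + (1,0)
step 2: (542, 27)  from 2·(261,13) + (20,1)
…
step 4: (2951, 147)  from 3·(803,40) + (542,27)
step 5: (3754, 187)  from 1·(2951,147) + (803,40)
step 6: (14213, 708)  from 3·(3754,187) + (2951,147)
step 7: (17967, 895)  from 1·(14213,708) + (3754,187)
step 8: (50147, 2498)  from 2·(17967,895) + (14213,708)
step 9: (669878, 33369)  from 13·(50147,2498) + (17967,895)
→ (669878, 33369).  Check: 669878²=448736534884, 403·33369²=448736534883, difference 1.
n=2: (669878,33369)∘(669878,33369) = (669878·669878+403·33369·33369, 669878·33369+33369·669878) = (897473069767,44706317964)
n=3: (897473069767,44706317964)∘(669878,33369) = (669878·897473069767+403·33369·44706317964, 669878·44706317964+33369·897473069767) = (1202394930058086974,59895557730143415)
n=4: (1202394930058086974,59895557730143415)∘(669878,33369) = (669878·1202394930058086974+403·33369·59895557730143415, 669878·59895557730143415+33369·1202394930058086974) = (1610915821914004898868577,80245432842261314788776)

669878 33369
897473069767 44706317964
1202394930058086974 59895557730143415
1610915821914004898868577 80245432842261314788776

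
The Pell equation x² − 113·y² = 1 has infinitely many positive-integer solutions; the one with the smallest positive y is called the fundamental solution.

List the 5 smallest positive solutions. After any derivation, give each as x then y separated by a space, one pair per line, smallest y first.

1204353 113296
2900932297217 272896754976
6987493029899166849 657328051091107760
16830816386073401651890177 1583310020631184911403584
40540488414026331506287881514113 3813728346553801555156190094544

√113 → a₀=10, period (1,1,1,2,2,1,1,1,20); ℓ=9 odd so k=17
k=0  a_k=10  p_k/q_k = 10/1
k=1  a_k=1  p_k/q_k = 11/1
…
k=5  a_k=2  p_k/q_k = 202/19
…
k=7  a_k=1  p_k/q_k = 489/46
k=8  a_k=1  p_k/q_k = 776/73
…
k=11  a_k=1  p_k/q_k = 32794/3085
k=12  a_k=1  p_k/q_k = 49579/4664
k=13  a_k=2  p_k/q_k = 131952/12413
k=14  a_k=2  p_k/q_k = 313483/29490
…
k=16  a_k=1  p_k/q_k = 758918/71393
k=17  a_k=1  p_k/q_k = 1204353/113296
(x₁, y₁) = (1204353, 113296);  1204353² − 113·113296² = 1 ✓
k=2:  x_2 = 1204353·1204353+113·113296·113296 = 2900932297217,  y_2 = 1204353·113296+113296·1204353 = 272896754976
k=3:  x_3 = 1204353·2900932297217+113·113296·272896754976 = 6987493029899166849,  y_3 = 1204353·272896754976+113296·2900932297217 = 657328051091107760
k=4:  x_4 = 1204353·6987493029899166849+113·113296·657328051091107760 = 16830816386073401651890177,  y_4 = 1204353·657328051091107760+113296·6987493029899166849 = 1583310020631184911403584
k=5:  x_5 = 1204353·16830816386073401651890177+113·113296·1583310020631184911403584 = 40540488414026331506287881514113,  y_5 = 1204353·1583310020631184911403584+113296·16830816386073401651890177 = 3813728346553801555156190094544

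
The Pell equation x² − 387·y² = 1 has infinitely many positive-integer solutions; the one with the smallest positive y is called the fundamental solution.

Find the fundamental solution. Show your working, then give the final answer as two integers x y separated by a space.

3482 177

√387 = [19; 1,2,19,2,1,38, …], period ℓ=6 (even) → k=5
step 0: (19, 1)  from 19·(1,0) + (0,1)
…
step 3: (1141, 58)  from 19·(59,3) + (20,1)
step 4: (2341, 119)  from 2·(1141,58) + (59,3)
step 5: (3482, 177)  from 1·(2341,119) + (1141,58)
fundamental: x₁=3482, y₁=177  (since 12124324 − 387·31329 = 1)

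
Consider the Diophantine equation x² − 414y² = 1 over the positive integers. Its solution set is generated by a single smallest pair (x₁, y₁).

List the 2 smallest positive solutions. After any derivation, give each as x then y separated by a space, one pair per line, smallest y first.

24335 1196
1184384449 58209320

√414 → a₀=20, period (2,1,7,2,7,1,2,40); ℓ=8 even so k=7
i=0: a=20 ⇒ p=20, q=1
…
i=3: a=7 ⇒ p=468, q=23
…
i=6: a=1 ⇒ p=8444, q=415
i=7: a=2 ⇒ p=24335, q=1196
(x₁, y₁) = (24335, 1196);  24335² − 414·1196² = 1 ✓
(24335+1196√414)^2 = 1184384449 + 58209320√414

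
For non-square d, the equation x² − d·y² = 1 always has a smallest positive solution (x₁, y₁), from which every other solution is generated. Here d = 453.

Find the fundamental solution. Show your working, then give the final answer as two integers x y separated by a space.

1653751 77700

[21; 3,1,1,10,14,10,1,1,3,42] for √453; ℓ=10 ⇒ convergent index 9
a_0=21:  p_0=21·1+0=21,  q_0=21·0+1=1
a_1=3:  p_1=3·21+1=64,  q_1=3·1+0=3
a_2=1:  p_2=1·64+21=85,  q_2=1·3+1=4
a_3=1:  p_3=1·85+64=149,  q_3=1·4+3=7
a_4=10:  p_4=10·149+85=1575,  q_4=10·7+4=74
a_5=14:  p_5=14·1575+149=22199,  q_5=14·74+7=1043
a_6=10:  p_6=10·22199+1575=223565,  q_6=10·1043+74=10504
…
a_8=1:  p_8=1·245764+223565=469329,  q_8=1·11547+10504=22051
a_9=3:  p_9=3·469329+245764=1653751,  q_9=3·22051+11547=77700
→ (1653751, 77700).  Check: 1653751²=2734892370001, 453·77700²=2734892370000, difference 1.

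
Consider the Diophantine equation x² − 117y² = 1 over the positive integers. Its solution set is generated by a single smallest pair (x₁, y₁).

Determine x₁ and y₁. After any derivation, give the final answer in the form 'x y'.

649 60

√117 = [10; 1,4,2,4,1,20, …], period ℓ=6 (even) → k=5
i=0: a=10 ⇒ p=10, q=1
i=1: a=1 ⇒ p=11, q=1
…
i=3: a=2 ⇒ p=119, q=11
i=4: a=4 ⇒ p=530, q=49
i=5: a=1 ⇒ p=649, q=60
fundamental: x₁=649, y₁=60  (since 421201 − 117·3600 = 1)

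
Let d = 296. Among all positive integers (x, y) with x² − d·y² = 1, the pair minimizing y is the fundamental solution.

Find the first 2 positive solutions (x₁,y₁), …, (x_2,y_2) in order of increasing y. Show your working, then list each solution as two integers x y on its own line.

3699 215
27365201 1590570

[17; 4,1,7,1,4,34] for √296; ℓ=6 ⇒ convergent index 5
step 0: (17, 1)  from 17·(1,0) + (0,1)
…
step 3: (671, 39)  from 7·(86,5) + (69,4)
step 4: (757, 44)  from 1·(671,39) + (86,5)
step 5: (3699, 215)  from 4·(757,44) + (671,39)
→ (3699, 215).  Check: 3699²=13682601, 296·215²=13682600, difference 1.
k=2:  x_2 = 3699·3699+296·215·215 = 27365201,  y_2 = 3699·215+215·3699 = 1590570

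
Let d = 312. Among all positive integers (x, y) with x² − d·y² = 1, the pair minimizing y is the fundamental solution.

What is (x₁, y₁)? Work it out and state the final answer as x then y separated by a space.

√312 = [17; 1,1,1,34, …], period ℓ=4 (even) → k=3
k=0  a_k=17  p_k/q_k = 17/1
k=1  a_k=1  p_k/q_k = 18/1
k=2  a_k=1  p_k/q_k = 35/2
k=3  a_k=1  p_k/q_k = 53/3
→ (53, 3).  Check: 53²=2809, 312·3²=2808, difference 1.

53 3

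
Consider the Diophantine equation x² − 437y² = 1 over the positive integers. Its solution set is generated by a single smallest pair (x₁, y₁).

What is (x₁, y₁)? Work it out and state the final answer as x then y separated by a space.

√437 → a₀=20, period (1,9,2,9,1,40); ℓ=6 even so k=5
k=0  a_k=20  p_k/q_k = 20/1
k=1  a_k=1  p_k/q_k = 21/1
k=2  a_k=9  p_k/q_k = 209/10
k=3  a_k=2  p_k/q_k = 439/21
k=4  a_k=9  p_k/q_k = 4160/199
k=5  a_k=1  p_k/q_k = 4599/220
→ (4599, 220).  Check: 4599²=21150801, 437·220²=21150800, difference 1.

4599 220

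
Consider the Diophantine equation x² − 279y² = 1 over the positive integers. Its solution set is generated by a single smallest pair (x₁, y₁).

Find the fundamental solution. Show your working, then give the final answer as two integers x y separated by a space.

d=279: √d = [16; 1,2,2,1,2,2,1,32] (ℓ=8, even), read p_7/q_7
i=0: a=16 ⇒ p=16, q=1
i=1: a=1 ⇒ p=17, q=1
…
i=3: a=2 ⇒ p=117, q=7
i=4: a=1 ⇒ p=167, q=10
…
i=6: a=2 ⇒ p=1069, q=64
i=7: a=1 ⇒ p=1520, q=91
(x₁, y₁) = (1520, 91);  1520² − 279·91² = 1 ✓

1520 91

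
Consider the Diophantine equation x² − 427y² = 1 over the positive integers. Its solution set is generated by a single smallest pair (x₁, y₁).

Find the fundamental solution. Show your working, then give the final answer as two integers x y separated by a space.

62 3

[20; 1,1,1,40] for √427; ℓ=4 ⇒ convergent index 3
k=0  a_k=20  p_k/q_k = 20/1
k=1  a_k=1  p_k/q_k = 21/1
k=2  a_k=1  p_k/q_k = 41/2
k=3  a_k=1  p_k/q_k = 62/3
→ (62, 3).  Check: 62²=3844, 427·3²=3843, difference 1.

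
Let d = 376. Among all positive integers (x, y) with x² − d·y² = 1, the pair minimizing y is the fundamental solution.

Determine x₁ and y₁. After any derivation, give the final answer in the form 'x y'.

2143295 110532

[19; 2,1,1,3,1,…,1,2,38] for √376; ℓ=16 ⇒ convergent index 15
a_0=19:  p_0=19·1+0=19,  q_0=19·0+1=1
a_1=2:  p_1=2·19+1=39,  q_1=2·1+0=2
a_2=1:  p_2=1·39+19=58,  q_2=1·2+1=3
a_3=1:  p_3=1·58+39=97,  q_3=1·3+2=5
…
a_6=2:  p_6=2·446+349=1241,  q_6=2·23+18=64
…
a_10=2:  p_10=2·28834+12953=70621,  q_10=2·1487+668=3642
…
a_14=1:  p_14=1·468441+368986=837427,  q_14=1·24158+19029=43187
a_15=2:  p_15=2·837427+468441=2143295,  q_15=2·43187+24158=110532
(x₁, y₁) = (2143295, 110532);  2143295² − 376·110532² = 1 ✓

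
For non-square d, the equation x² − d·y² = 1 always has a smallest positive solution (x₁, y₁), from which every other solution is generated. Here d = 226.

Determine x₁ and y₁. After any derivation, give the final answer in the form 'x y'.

451 30

[15; 30] for √226; ℓ=1 ⇒ convergent index 1
i=0: a=15 ⇒ p=15, q=1
i=1: a=30 ⇒ p=451, q=30
fundamental: x₁=451, y₁=30  (since 203401 − 226·900 = 1)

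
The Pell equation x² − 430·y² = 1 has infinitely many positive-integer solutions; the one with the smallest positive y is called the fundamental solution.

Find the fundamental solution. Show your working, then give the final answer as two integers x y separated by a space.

[20; 1,2,1,3,1,…,2,1,40] for √430; ℓ=14 ⇒ convergent index 13
k=0  a_k=20  p_k/q_k = 20/1
…
k=6  a_k=6  p_k/q_k = 2675/129
…
k=12  a_k=2  p_k/q_k = 2107880/101651
k=13  a_k=1  p_k/q_k = 2862251/138030
→ (2862251, 138030).  Check: 2862251²=8192480787001, 430·138030²=8192480787000, difference 1.

2862251 138030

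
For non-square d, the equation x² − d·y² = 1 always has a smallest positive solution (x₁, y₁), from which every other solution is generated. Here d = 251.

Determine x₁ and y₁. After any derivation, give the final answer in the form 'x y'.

3674890 231957

√251 → a₀=15, period (1,5,2,1,2,…,5,1,30); ℓ=14 even so k=13
a_0=15:  p_0=15·1+0=15,  q_0=15·0+1=1
a_1=1:  p_1=1·15+1=16,  q_1=1·1+0=1
…
a_3=2:  p_3=2·95+16=206,  q_3=2·6+1=13
a_4=1:  p_4=1·206+95=301,  q_4=1·13+6=19
a_5=2:  p_5=2·301+206=808,  q_5=2·19+13=51
a_6=2:  p_6=2·808+301=1917,  q_6=2·51+19=121
…
a_9=2:  p_9=2·61043+29563=151649,  q_9=2·3853+1866=9572
…
a_12=5:  p_12=5·577033+212692=3097857,  q_12=5·36422+13425=195535
a_13=1:  p_13=1·3097857+577033=3674890,  q_13=1·195535+36422=231957
→ (3674890, 231957).  Check: 3674890²=13504816512100, 251·231957²=13504816512099, difference 1.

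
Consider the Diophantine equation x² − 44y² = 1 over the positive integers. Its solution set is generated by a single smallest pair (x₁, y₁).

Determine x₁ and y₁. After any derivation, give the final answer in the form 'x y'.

199 30

d=44: √d = [6; 1,1,1,2,1,1,1,12] (ℓ=8, even), read p_7/q_7
i=0: a=6 ⇒ p=6, q=1
i=1: a=1 ⇒ p=7, q=1
…
i=4: a=2 ⇒ p=53, q=8
…
i=6: a=1 ⇒ p=126, q=19
i=7: a=1 ⇒ p=199, q=30
(x₁, y₁) = (199, 30);  199² − 44·30² = 1 ✓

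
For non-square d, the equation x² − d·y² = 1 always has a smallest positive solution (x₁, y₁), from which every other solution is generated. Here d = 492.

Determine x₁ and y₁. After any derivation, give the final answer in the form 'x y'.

√492 = [22; 5,1,1,10,1,1,5,44, …], period ℓ=8 (even) → k=7
step 0: (22, 1)  from 22·(1,0) + (0,1)
step 1: (111, 5)  from 5·(22,1) + (1,0)
step 2: (133, 6)  from 1·(111,5) + (22,1)
step 3: (244, 11)  from 1·(133,6) + (111,5)
…
step 5: (2817, 127)  from 1·(2573,116) + (244,11)
step 6: (5390, 243)  from 1·(2817,127) + (2573,116)
step 7: (29767, 1342)  from 5·(5390,243) + (2817,127)
fundamental: x₁=29767, y₁=1342  (since 886074289 − 492·1800964 = 1)

29767 1342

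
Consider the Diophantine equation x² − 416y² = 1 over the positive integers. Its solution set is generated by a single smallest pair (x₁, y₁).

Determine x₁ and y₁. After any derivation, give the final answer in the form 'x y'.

5201 255

[20; 2,1,1,9,1,1,2,40] for √416; ℓ=8 ⇒ convergent index 7
i=0: a=20 ⇒ p=20, q=1
i=1: a=2 ⇒ p=41, q=2
i=2: a=1 ⇒ p=61, q=3
i=3: a=1 ⇒ p=102, q=5
…
i=6: a=1 ⇒ p=2060, q=101
i=7: a=2 ⇒ p=5201, q=255
→ (5201, 255).  Check: 5201²=27050401, 416·255²=27050400, difference 1.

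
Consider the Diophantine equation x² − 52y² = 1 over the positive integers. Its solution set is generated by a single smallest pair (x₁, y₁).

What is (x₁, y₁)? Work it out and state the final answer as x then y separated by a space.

[7; 4,1,2,1,4,14] for √52; ℓ=6 ⇒ convergent index 5
i=0: a=7 ⇒ p=7, q=1
i=1: a=4 ⇒ p=29, q=4
i=2: a=1 ⇒ p=36, q=5
…
i=4: a=1 ⇒ p=137, q=19
i=5: a=4 ⇒ p=649, q=90
→ (649, 90).  Check: 649²=421201, 52·90²=421200, difference 1.

649 90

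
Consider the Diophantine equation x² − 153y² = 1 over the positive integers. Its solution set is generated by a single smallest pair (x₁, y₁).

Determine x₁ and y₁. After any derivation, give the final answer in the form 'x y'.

2177 176

√153 = [12; 2,1,2,2,2,1,2,24, …], period ℓ=8 (even) → k=7
a_0=12:  p_0=12·1+0=12,  q_0=12·0+1=1
…
a_5=2:  p_5=2·235+99=569,  q_5=2·19+8=46
a_6=1:  p_6=1·569+235=804,  q_6=1·46+19=65
a_7=2:  p_7=2·804+569=2177,  q_7=2·65+46=176
fundamental: x₁=2177, y₁=176  (since 4739329 − 153·30976 = 1)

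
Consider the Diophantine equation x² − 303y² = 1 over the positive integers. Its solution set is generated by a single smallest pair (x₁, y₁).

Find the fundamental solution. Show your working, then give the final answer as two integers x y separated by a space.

[17; 2,2,5,2,2,34] for √303; ℓ=6 ⇒ convergent index 5
k=0  a_k=17  p_k/q_k = 17/1
…
k=2  a_k=2  p_k/q_k = 87/5
…
k=4  a_k=2  p_k/q_k = 1027/59
k=5  a_k=2  p_k/q_k = 2524/145
fundamental: x₁=2524, y₁=145  (since 6370576 − 303·21025 = 1)

2524 145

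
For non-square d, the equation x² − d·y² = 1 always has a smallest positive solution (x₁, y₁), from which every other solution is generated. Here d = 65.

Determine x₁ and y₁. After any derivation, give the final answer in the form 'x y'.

129 16

√65 → a₀=8, period (16); ℓ=1 odd so k=1
a_0=8:  p_0=8·1+0=8,  q_0=8·0+1=1
a_1=16:  p_1=16·8+1=129,  q_1=16·1+0=16
fundamental: x₁=129, y₁=16  (since 16641 − 65·256 = 1)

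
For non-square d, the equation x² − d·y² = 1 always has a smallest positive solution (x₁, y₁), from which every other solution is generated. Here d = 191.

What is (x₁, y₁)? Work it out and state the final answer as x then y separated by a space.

√191 → a₀=13, period (1,4,1,1,3,…,4,1,26); ℓ=16 even so k=15
a_0=13:  p_0=13·1+0=13,  q_0=13·0+1=1
a_1=1:  p_1=1·13+1=14,  q_1=1·1+0=1
…
a_5=3:  p_5=3·152+83=539,  q_5=3·11+6=39
…
a_7=2:  p_7=2·1230+539=2999,  q_7=2·89+39=217
…
a_9=2:  p_9=2·40217+2999=83433,  q_9=2·2910+217=6037
a_10=2:  p_10=2·83433+40217=207083,  q_10=2·6037+2910=14984
…
a_12=1:  p_12=1·704682+207083=911765,  q_12=1·50989+14984=65973
a_13=1:  p_13=1·911765+704682=1616447,  q_13=1·65973+50989=116962
a_14=4:  p_14=4·1616447+911765=7377553,  q_14=4·116962+65973=533821
a_15=1:  p_15=1·7377553+1616447=8994000,  q_15=1·533821+116962=650783
(x₁, y₁) = (8994000, 650783);  8994000² − 191·650783² = 1 ✓

8994000 650783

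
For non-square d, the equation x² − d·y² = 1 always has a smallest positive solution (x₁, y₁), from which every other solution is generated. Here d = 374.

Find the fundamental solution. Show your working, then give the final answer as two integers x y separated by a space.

√374 = [19; 2,1,18,1,2,38, …], period ℓ=6 (even) → k=5
i=0: a=19 ⇒ p=19, q=1
i=1: a=2 ⇒ p=39, q=2
…
i=4: a=1 ⇒ p=1141, q=59
i=5: a=2 ⇒ p=3365, q=174
fundamental: x₁=3365, y₁=174  (since 11323225 − 374·30276 = 1)

3365 174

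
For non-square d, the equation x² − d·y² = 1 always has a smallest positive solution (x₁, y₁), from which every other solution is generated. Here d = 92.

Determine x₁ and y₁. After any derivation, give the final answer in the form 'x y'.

1151 120

√92 = [9; 1,1,2,4,2,1,1,18, …], period ℓ=8 (even) → k=7
k=0  a_k=9  p_k/q_k = 9/1
k=1  a_k=1  p_k/q_k = 10/1
k=2  a_k=1  p_k/q_k = 19/2
k=3  a_k=2  p_k/q_k = 48/5
k=4  a_k=4  p_k/q_k = 211/22
…
k=6  a_k=1  p_k/q_k = 681/71
k=7  a_k=1  p_k/q_k = 1151/120
fundamental: x₁=1151, y₁=120  (since 1324801 − 92·14400 = 1)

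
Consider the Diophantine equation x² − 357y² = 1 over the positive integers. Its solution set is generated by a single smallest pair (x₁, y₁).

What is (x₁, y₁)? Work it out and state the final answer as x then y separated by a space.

d=357: √d = [18; 1,8,2,8,1,36] (ℓ=6, even), read p_5/q_5
i=0: a=18 ⇒ p=18, q=1
…
i=2: a=8 ⇒ p=170, q=9
…
i=4: a=8 ⇒ p=3042, q=161
i=5: a=1 ⇒ p=3401, q=180
→ (3401, 180).  Check: 3401²=11566801, 357·180²=11566800, difference 1.

3401 180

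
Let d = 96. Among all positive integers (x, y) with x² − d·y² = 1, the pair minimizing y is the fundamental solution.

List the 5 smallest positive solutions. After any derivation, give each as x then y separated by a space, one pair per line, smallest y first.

49 5
4801 490
470449 48015
46099201 4704980
4517251249 461040025

d=96: √d = [9; 1,3,1,18] (ℓ=4, even), read p_3/q_3
a_0=9:  p_0=9·1+0=9,  q_0=9·0+1=1
…
a_2=3:  p_2=3·10+9=39,  q_2=3·1+1=4
a_3=1:  p_3=1·39+10=49,  q_3=1·4+1=5
fundamental: x₁=49, y₁=5  (since 2401 − 96·25 = 1)
(49+5√96)^2 = 4801 + 490√96
(49+5√96)^3 = 470449 + 48015√96
(49+5√96)^4 = 46099201 + 4704980√96
(49+5√96)^5 = 4517251249 + 461040025√96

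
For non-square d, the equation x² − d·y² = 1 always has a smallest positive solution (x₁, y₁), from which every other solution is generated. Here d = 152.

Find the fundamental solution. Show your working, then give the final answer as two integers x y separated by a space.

37 3

√152 → a₀=12, period (3,24); ℓ=2 even so k=1
k=0  a_k=12  p_k/q_k = 12/1
k=1  a_k=3  p_k/q_k = 37/3
(x₁, y₁) = (37, 3);  37² − 152·3² = 1 ✓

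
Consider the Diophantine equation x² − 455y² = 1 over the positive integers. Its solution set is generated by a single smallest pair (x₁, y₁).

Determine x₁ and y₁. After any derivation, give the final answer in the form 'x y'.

[21; 3,42] for √455; ℓ=2 ⇒ convergent index 1
k=0  a_k=21  p_k/q_k = 21/1
k=1  a_k=3  p_k/q_k = 64/3
(x₁, y₁) = (64, 3);  64² − 455·3² = 1 ✓

64 3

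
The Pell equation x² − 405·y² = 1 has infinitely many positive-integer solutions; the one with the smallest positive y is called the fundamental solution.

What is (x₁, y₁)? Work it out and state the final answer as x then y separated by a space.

d=405: √d = [20; 8,40] (ℓ=2, even), read p_1/q_1
step 0: (20, 1)  from 20·(1,0) + (0,1)
step 1: (161, 8)  from 8·(20,1) + (1,0)
→ (161, 8).  Check: 161²=25921, 405·8²=25920, difference 1.

161 8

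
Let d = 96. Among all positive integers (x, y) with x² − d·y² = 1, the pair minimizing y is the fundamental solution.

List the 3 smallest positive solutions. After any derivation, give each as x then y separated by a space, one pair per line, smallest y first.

49 5
4801 490
470449 48015

[9; 1,3,1,18] for √96; ℓ=4 ⇒ convergent index 3
i=0: a=9 ⇒ p=9, q=1
…
i=2: a=3 ⇒ p=39, q=4
i=3: a=1 ⇒ p=49, q=5
(x₁, y₁) = (49, 5);  49² − 96·5² = 1 ✓
(x_2, y_2) = (49·49 + 96·5·5, 49·5 + 5·49) = (4801, 490)
(x_3, y_3) = (49·4801 + 96·5·490, 49·490 + 5·4801) = (470449, 48015)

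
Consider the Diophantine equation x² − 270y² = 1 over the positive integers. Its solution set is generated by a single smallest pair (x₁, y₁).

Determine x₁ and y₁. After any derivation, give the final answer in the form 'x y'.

5291 322

√270 → a₀=16, period (2,3,6,3,2,32); ℓ=6 even so k=5
a_0=16:  p_0=16·1+0=16,  q_0=16·0+1=1
a_1=2:  p_1=2·16+1=33,  q_1=2·1+0=2
a_2=3:  p_2=3·33+16=115,  q_2=3·2+1=7
…
a_4=3:  p_4=3·723+115=2284,  q_4=3·44+7=139
a_5=2:  p_5=2·2284+723=5291,  q_5=2·139+44=322
(x₁, y₁) = (5291, 322);  5291² − 270·322² = 1 ✓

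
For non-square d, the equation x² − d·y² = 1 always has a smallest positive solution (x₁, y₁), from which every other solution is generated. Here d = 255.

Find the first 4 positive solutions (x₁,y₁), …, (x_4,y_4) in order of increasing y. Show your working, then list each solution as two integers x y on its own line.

16 1
511 32
16336 1023
522241 32704

d=255: √d = [15; 1,30] (ℓ=2, even), read p_1/q_1
a_0=15:  p_0=15·1+0=15,  q_0=15·0+1=1
a_1=1:  p_1=1·15+1=16,  q_1=1·1+0=1
fundamental: x₁=16, y₁=1  (since 256 − 255·1 = 1)
n=2: (16,1)∘(16,1) = (16·16+255·1·1, 16·1+1·16) = (511,32)
n=3: (511,32)∘(16,1) = (16·511+255·1·32, 16·32+1·511) = (16336,1023)
n=4: (16336,1023)∘(16,1) = (16·16336+255·1·1023, 16·1023+1·16336) = (522241,32704)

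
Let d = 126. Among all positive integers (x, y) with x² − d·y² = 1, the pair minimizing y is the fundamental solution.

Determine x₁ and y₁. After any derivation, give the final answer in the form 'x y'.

√126 = [11; 4,2,4,22, …], period ℓ=4 (even) → k=3
k=0  a_k=11  p_k/q_k = 11/1
k=1  a_k=4  p_k/q_k = 45/4
k=2  a_k=2  p_k/q_k = 101/9
k=3  a_k=4  p_k/q_k = 449/40
(x₁, y₁) = (449, 40);  449² − 126·40² = 1 ✓

449 40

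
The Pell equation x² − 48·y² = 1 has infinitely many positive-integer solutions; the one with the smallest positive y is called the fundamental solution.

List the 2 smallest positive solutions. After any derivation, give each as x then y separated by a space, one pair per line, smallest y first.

7 1
97 14

√48 = [6; 1,12, …], period ℓ=2 (even) → k=1
step 0: (6, 1)  from 6·(1,0) + (0,1)
step 1: (7, 1)  from 1·(6,1) + (1,0)
fundamental: x₁=7, y₁=1  (since 49 − 48·1 = 1)
k=2:  x_2 = 7·7+48·1·1 = 97,  y_2 = 7·1+1·7 = 14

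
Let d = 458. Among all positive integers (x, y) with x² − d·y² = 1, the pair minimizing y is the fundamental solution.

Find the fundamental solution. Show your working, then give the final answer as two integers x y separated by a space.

√458 = [21; 2,2,42, …], period ℓ=3 (odd) → k=5
a_0=21:  p_0=21·1+0=21,  q_0=21·0+1=1
a_1=2:  p_1=2·21+1=43,  q_1=2·1+0=2
a_2=2:  p_2=2·43+21=107,  q_2=2·2+1=5
a_3=42:  p_3=42·107+43=4537,  q_3=42·5+2=212
a_4=2:  p_4=2·4537+107=9181,  q_4=2·212+5=429
a_5=2:  p_5=2·9181+4537=22899,  q_5=2·429+212=1070
(x₁, y₁) = (22899, 1070);  22899² − 458·1070² = 1 ✓

22899 1070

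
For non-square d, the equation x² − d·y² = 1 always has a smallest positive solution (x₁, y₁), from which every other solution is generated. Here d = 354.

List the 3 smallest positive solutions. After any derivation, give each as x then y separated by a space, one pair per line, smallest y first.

√354 → a₀=18, period (1,4,2,2,18,2,2,4,1,36); ℓ=10 even so k=9
a_0=18:  p_0=18·1+0=18,  q_0=18·0+1=1
a_1=1:  p_1=1·18+1=19,  q_1=1·1+0=1
a_2=4:  p_2=4·19+18=94,  q_2=4·1+1=5
a_3=2:  p_3=2·94+19=207,  q_3=2·5+1=11
a_4=2:  p_4=2·207+94=508,  q_4=2·11+5=27
a_5=18:  p_5=18·508+207=9351,  q_5=18·27+11=497
…
a_8=4:  p_8=4·47771+19210=210294,  q_8=4·2539+1021=11177
a_9=1:  p_9=1·210294+47771=258065,  q_9=1·11177+2539=13716
→ (258065, 13716).  Check: 258065²=66597544225, 354·13716²=66597544224, difference 1.
(x_2, y_2) = (258065·258065 + 354·13716·13716, 258065·13716 + 13716·258065) = (133195088449, 7079239080)
(x_3, y_3) = (258065·133195088449 + 354·13716·7079239080, 258065·7079239080 + 13716·133195088449) = (68745981000924305, 3653807666346684)

258065 13716
133195088449 7079239080
68745981000924305 3653807666346684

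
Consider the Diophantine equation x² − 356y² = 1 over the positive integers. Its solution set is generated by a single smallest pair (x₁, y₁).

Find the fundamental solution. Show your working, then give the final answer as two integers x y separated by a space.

[18; 1,6,1,1,2,…,6,1,36] for √356; ℓ=14 ⇒ convergent index 13
k=0  a_k=18  p_k/q_k = 18/1
k=1  a_k=1  p_k/q_k = 19/1
k=2  a_k=6  p_k/q_k = 132/7
k=3  a_k=1  p_k/q_k = 151/8
k=4  a_k=1  p_k/q_k = 283/15
…
k=7  a_k=8  p_k/q_k = 8717/462
…
k=9  a_k=2  p_k/q_k = 28151/1492
…
k=12  a_k=6  p_k/q_k = 433982/23001
k=13  a_k=1  p_k/q_k = 500001/26500
fundamental: x₁=500001, y₁=26500  (since 250001000001 − 356·702250000 = 1)

500001 26500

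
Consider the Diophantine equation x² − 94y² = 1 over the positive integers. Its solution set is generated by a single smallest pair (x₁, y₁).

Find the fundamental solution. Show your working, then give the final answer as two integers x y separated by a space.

2143295 221064

√94 = [9; 1,2,3,1,1,…,2,1,18, …], period ℓ=16 (even) → k=15
step 0: (9, 1)  from 9·(1,0) + (0,1)
…
step 4: (126, 13)  from 1·(97,10) + (29,3)
step 5: (223, 23)  from 1·(126,13) + (97,10)
step 6: (1241, 128)  from 5·(223,23) + (126,13)
step 7: (1464, 151)  from 1·(1241,128) + (223,23)
step 8: (12953, 1336)  from 8·(1464,151) + (1241,128)
step 9: (14417, 1487)  from 1·(12953,1336) + (1464,151)
step 10: (85038, 8771)  from 5·(14417,1487) + (12953,1336)
step 11: (99455, 10258)  from 1·(85038,8771) + (14417,1487)
step 12: (184493, 19029)  from 1·(99455,10258) + (85038,8771)
step 13: (652934, 67345)  from 3·(184493,19029) + (99455,10258)
step 14: (1490361, 153719)  from 2·(652934,67345) + (184493,19029)
step 15: (2143295, 221064)  from 1·(1490361,153719) + (652934,67345)
(x₁, y₁) = (2143295, 221064);  2143295² − 94·221064² = 1 ✓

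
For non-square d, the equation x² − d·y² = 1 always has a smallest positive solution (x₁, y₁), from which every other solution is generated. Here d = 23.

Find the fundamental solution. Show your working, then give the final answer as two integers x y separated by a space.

24 5

√23 = [4; 1,3,1,8, …], period ℓ=4 (even) → k=3
a_0=4:  p_0=4·1+0=4,  q_0=4·0+1=1
a_1=1:  p_1=1·4+1=5,  q_1=1·1+0=1
a_2=3:  p_2=3·5+4=19,  q_2=3·1+1=4
a_3=1:  p_3=1·19+5=24,  q_3=1·4+1=5
fundamental: x₁=24, y₁=5  (since 576 − 23·25 = 1)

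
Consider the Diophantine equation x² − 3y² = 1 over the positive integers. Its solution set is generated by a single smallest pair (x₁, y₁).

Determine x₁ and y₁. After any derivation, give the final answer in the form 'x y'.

2 1

√3 → a₀=1, period (1,2); ℓ=2 even so k=1
k=0  a_k=1  p_k/q_k = 1/1
k=1  a_k=1  p_k/q_k = 2/1
fundamental: x₁=2, y₁=1  (since 4 − 3·1 = 1)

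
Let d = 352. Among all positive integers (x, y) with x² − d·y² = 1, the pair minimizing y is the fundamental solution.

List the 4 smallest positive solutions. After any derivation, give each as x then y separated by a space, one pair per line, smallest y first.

77617 4137
12048797377 642203058
1870383011943601 99691749501435
290347036464004160257 15475549041463557732

d=352: √d = [18; 1,3,5,9,5,3,1,36] (ℓ=8, even), read p_7/q_7
i=0: a=18 ⇒ p=18, q=1
…
i=3: a=5 ⇒ p=394, q=21
…
i=6: a=3 ⇒ p=59118, q=3151
i=7: a=1 ⇒ p=77617, q=4137
(x₁, y₁) = (77617, 4137);  77617² − 352·4137² = 1 ✓
n=2: (77617,4137)∘(77617,4137) = (77617·77617+352·4137·4137, 77617·4137+4137·77617) = (12048797377,642203058)
n=3: (12048797377,642203058)∘(77617,4137) = (77617·12048797377+352·4137·642203058, 77617·642203058+4137·12048797377) = (1870383011943601,99691749501435)
n=4: (1870383011943601,99691749501435)∘(77617,4137) = (77617·1870383011943601+352·4137·99691749501435, 77617·99691749501435+4137·1870383011943601) = (290347036464004160257,15475549041463557732)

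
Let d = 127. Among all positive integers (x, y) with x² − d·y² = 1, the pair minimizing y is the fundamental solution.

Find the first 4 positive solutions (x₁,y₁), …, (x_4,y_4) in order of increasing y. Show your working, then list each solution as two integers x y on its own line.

4730624 419775
44757606858751 3971595379200
423462818377139450624 37576248838264821825
4006486743445029115330560001 355518209168531397366758400

√127 = [11; 3,1,2,2,7,11,7,2,2,1,3,22, …], period ℓ=12 (even) → k=11
step 0: (11, 1)  from 11·(1,0) + (0,1)
step 1: (34, 3)  from 3·(11,1) + (1,0)
…
step 3: (124, 11)  from 2·(45,4) + (34,3)
…
step 5: (2175, 193)  from 7·(293,26) + (124,11)
step 6: (24218, 2149)  from 11·(2175,193) + (293,26)
step 7: (171701, 15236)  from 7·(24218,2149) + (2175,193)
step 8: (367620, 32621)  from 2·(171701,15236) + (24218,2149)
…
step 10: (1274561, 113099)  from 1·(906941,80478) + (367620,32621)
step 11: (4730624, 419775)  from 3·(1274561,113099) + (906941,80478)
→ (4730624, 419775).  Check: 4730624²=22378803429376, 127·419775²=22378803429375, difference 1.
n=2: (4730624,419775)∘(4730624,419775) = (4730624·4730624+127·419775·419775, 4730624·419775+419775·4730624) = (44757606858751,3971595379200)
n=3: (44757606858751,3971595379200)∘(4730624,419775) = (4730624·44757606858751+127·419775·3971595379200, 4730624·3971595379200+419775·44757606858751) = (423462818377139450624,37576248838264821825)
n=4: (423462818377139450624,37576248838264821825)∘(4730624,419775) = (4730624·423462818377139450624+127·419775·37576248838264821825, 4730624·37576248838264821825+419775·423462818377139450624) = (4006486743445029115330560001,355518209168531397366758400)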